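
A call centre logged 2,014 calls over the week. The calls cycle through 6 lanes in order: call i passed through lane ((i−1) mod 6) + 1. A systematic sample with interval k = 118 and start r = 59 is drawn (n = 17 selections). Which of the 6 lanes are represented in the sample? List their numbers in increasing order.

1, 3, 5

Consecutive selections differ by k = 118, so their lane numbers differ by 118 mod 6 = 4.
gcd(118, 6) = 2, so the sample visits 6/2 = 3 distinct residues mod 6.
Start 59 is lane 5; the lanes hit are 1, 3, 5.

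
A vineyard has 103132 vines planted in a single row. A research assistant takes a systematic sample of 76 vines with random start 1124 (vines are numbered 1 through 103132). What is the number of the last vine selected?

k = 103132/76 = 1357
76th selection = r + (76−1)·k = 1124 + 75×1357 = 1124 + 101775 = 102899

102899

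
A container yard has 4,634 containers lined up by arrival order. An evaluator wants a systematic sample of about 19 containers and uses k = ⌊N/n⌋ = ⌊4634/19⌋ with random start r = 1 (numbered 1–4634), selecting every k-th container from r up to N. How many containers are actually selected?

20

k = ⌊4634/19⌋ = 243
Achieved size = ⌊(4634 − 1)/243⌋ + 1 = ⌊4633/243⌋ + 1 = 19 + 1 = 20
(last selection: 1 + 19×243 = 4618 ≤ 4634; next would be 4861 > 4634)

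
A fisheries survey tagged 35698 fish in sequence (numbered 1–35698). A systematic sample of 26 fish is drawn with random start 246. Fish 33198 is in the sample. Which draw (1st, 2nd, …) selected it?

k = 35698/26 = 1373
position = (33198 − 246)/1373 + 1 = 32952/1373 + 1 = 24 + 1 = 25

25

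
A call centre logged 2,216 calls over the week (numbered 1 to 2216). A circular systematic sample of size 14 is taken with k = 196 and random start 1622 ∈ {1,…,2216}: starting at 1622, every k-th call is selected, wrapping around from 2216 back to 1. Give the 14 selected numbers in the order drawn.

1622, 1818, 2014, 2210, 190, 386, 582, 778, 974, 1170, 1366, 1562, 1758, 1954

Selection 1: 1622
Selection 2: 1622 + 196 = 1818
Selection 3: 1818 + 196 = 2014
Selection 4: 2014 + 196 = 2210
Selection 5: 2210 + 196 = 2406 → 2406 − 2216 = 190
Selection 6: 190 + 196 = 386
Selection 7: 386 + 196 = 582
Selection 8: 582 + 196 = 778
Selection 9: 778 + 196 = 974
Selection 10: 974 + 196 = 1170
Selection 11: 1170 + 196 = 1366
Selection 12: 1366 + 196 = 1562
Selection 13: 1562 + 196 = 1758
Selection 14: 1758 + 196 = 1954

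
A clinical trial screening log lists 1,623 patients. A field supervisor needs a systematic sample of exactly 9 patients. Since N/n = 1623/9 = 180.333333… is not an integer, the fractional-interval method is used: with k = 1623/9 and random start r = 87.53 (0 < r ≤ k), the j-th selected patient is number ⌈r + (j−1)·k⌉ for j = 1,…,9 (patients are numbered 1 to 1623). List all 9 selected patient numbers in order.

88, 268, 449, 629, 809, 990, 1170, 1350, 1531

j=1: r + 0k = 87.53 → ⌈·⌉ = 88
j=2: r + 1k = 267.863333… → ⌈·⌉ = 268
j=3: r + 2k = 448.196666… → ⌈·⌉ = 449
j=4: r + 3k = 628.53 → ⌈·⌉ = 629
j=5: r + 4k = 808.863333… → ⌈·⌉ = 809
j=6: r + 5k = 989.196666… → ⌈·⌉ = 990
j=7: r + 6k = 1169.53 → ⌈·⌉ = 1170
j=8: r + 7k = 1349.863333… → ⌈·⌉ = 1350
j=9: r + 8k = 1530.196666… → ⌈·⌉ = 1531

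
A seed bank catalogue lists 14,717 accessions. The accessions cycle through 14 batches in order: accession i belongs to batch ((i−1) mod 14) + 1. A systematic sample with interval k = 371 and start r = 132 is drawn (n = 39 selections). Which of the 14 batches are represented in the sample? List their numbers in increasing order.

6, 13

Consecutive selections differ by k = 371, so their batch numbers differ by 371 mod 14 = 7.
gcd(371, 14) = 7, so the sample visits 14/7 = 2 distinct residues mod 14.
Start 132 is batch 6; the batches hit are 6, 13.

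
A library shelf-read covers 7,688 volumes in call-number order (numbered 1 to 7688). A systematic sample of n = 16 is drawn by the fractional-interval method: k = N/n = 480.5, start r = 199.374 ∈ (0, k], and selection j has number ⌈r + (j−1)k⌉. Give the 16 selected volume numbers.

200, 680, 1161, 1641, 2122, 2602, 3083, 3563, 4044, 4524, 5005, 5485, 5966, 6446, 6927, 7407

j=1: r + 0k = 199.374 → ⌈·⌉ = 200
j=2: r + 1k = 679.874 → ⌈·⌉ = 680
j=3: r + 2k = 1160.374 → ⌈·⌉ = 1161
j=4: r + 3k = 1640.874 → ⌈·⌉ = 1641
j=5: r + 4k = 2121.374 → ⌈·⌉ = 2122
j=6: r + 5k = 2601.874 → ⌈·⌉ = 2602
j=7: r + 6k = 3082.374 → ⌈·⌉ = 3083
j=8: r + 7k = 3562.874 → ⌈·⌉ = 3563
j=9: r + 8k = 4043.374 → ⌈·⌉ = 4044
j=10: r + 9k = 4523.874 → ⌈·⌉ = 4524
j=11: r + 10k = 5004.374 → ⌈·⌉ = 5005
j=12: r + 11k = 5484.874 → ⌈·⌉ = 5485
j=13: r + 12k = 5965.374 → ⌈·⌉ = 5966
j=14: r + 13k = 6445.874 → ⌈·⌉ = 6446
j=15: r + 14k = 6926.374 → ⌈·⌉ = 6927
j=16: r + 15k = 7406.874 → ⌈·⌉ = 7407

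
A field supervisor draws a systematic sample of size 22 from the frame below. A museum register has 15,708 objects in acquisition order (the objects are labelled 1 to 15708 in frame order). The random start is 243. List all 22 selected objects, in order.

k = N/n = 15708/22 = 714
object 1: 243
object 2: 243 + 714 = 957
object 3: 957 + 714 = 1671
object 4: 1671 + 714 = 2385
object 5: 2385 + 714 = 3099
object 6: 3099 + 714 = 3813
object 7: 3813 + 714 = 4527
object 8: 4527 + 714 = 5241
object 9: 5241 + 714 = 5955
object 10: 5955 + 714 = 6669
object 11: 6669 + 714 = 7383
object 12: 7383 + 714 = 8097
object 13: 8097 + 714 = 8811
object 14: 8811 + 714 = 9525
object 15: 9525 + 714 = 10239
object 16: 10239 + 714 = 10953
object 17: 10953 + 714 = 11667
object 18: 11667 + 714 = 12381
object 19: 12381 + 714 = 13095
object 20: 13095 + 714 = 13809
object 21: 13809 + 714 = 14523
object 22: 14523 + 714 = 15237

243, 957, 1671, 2385, 3099, 3813, 4527, 5241, 5955, 6669, 7383, 8097, 8811, 9525, 10239, 10953, 11667, 12381, 13095, 13809, 14523, 15237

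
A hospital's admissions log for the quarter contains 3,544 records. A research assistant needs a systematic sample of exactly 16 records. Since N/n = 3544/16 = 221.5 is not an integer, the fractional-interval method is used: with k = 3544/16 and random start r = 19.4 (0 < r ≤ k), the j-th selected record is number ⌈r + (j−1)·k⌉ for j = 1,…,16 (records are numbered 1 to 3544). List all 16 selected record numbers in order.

j=1: r + 0k = 19.4 → ⌈·⌉ = 20
j=2: r + 1k = 240.9 → ⌈·⌉ = 241
j=3: r + 2k = 462.4 → ⌈·⌉ = 463
j=4: r + 3k = 683.9 → ⌈·⌉ = 684
j=5: r + 4k = 905.4 → ⌈·⌉ = 906
j=6: r + 5k = 1126.9 → ⌈·⌉ = 1127
j=7: r + 6k = 1348.4 → ⌈·⌉ = 1349
j=8: r + 7k = 1569.9 → ⌈·⌉ = 1570
j=9: r + 8k = 1791.4 → ⌈·⌉ = 1792
j=10: r + 9k = 2012.9 → ⌈·⌉ = 2013
j=11: r + 10k = 2234.4 → ⌈·⌉ = 2235
j=12: r + 11k = 2455.9 → ⌈·⌉ = 2456
j=13: r + 12k = 2677.4 → ⌈·⌉ = 2678
j=14: r + 13k = 2898.9 → ⌈·⌉ = 2899
j=15: r + 14k = 3120.4 → ⌈·⌉ = 3121
j=16: r + 15k = 3341.9 → ⌈·⌉ = 3342

20, 241, 463, 684, 906, 1127, 1349, 1570, 1792, 2013, 2235, 2456, 2678, 2899, 3121, 3342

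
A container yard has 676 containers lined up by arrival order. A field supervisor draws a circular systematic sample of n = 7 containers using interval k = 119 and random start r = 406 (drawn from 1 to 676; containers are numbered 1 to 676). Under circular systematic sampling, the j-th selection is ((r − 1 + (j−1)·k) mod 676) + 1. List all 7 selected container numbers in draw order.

Selection 1: 406
Selection 2: 406 + 119 = 525
Selection 3: 525 + 119 = 644
Selection 4: 644 + 119 = 763 → 763 − 676 = 87
Selection 5: 87 + 119 = 206
Selection 6: 206 + 119 = 325
Selection 7: 325 + 119 = 444

406, 525, 644, 87, 206, 325, 444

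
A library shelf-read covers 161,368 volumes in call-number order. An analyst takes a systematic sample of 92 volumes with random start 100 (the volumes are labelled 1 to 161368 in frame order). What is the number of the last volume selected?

159714

k = 161368/92 = 1754
92nd selection = r + (92−1)·k = 100 + 91×1754 = 100 + 159614 = 159714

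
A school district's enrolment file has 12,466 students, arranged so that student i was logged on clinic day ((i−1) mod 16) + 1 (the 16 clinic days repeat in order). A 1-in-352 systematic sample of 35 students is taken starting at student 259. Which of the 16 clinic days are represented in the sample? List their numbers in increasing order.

Consecutive selections differ by k = 352, so their clinic day numbers differ by 352 mod 16 = 0.
gcd(352, 16) = 16, so the sample visits 16/16 = 1 distinct residues mod 16.
Start 259 is clinic day 3; the clinic days hit are 3.

3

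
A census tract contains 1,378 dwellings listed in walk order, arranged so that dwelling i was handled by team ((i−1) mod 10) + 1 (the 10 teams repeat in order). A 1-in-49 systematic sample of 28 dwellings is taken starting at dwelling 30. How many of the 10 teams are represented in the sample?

10

Consecutive selections differ by k = 49, so their team numbers differ by 49 mod 10 = 9.
gcd(49, 10) = 1, so the sample visits 10/1 = 10 distinct residues mod 10.
Start 30 is team 10; the teams hit are 1, 2, 3, 4, 5, 6, 7, 8, 9, 10.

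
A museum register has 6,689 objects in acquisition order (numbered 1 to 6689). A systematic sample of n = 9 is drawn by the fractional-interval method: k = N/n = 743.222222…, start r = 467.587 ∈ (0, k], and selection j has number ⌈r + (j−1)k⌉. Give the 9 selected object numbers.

j=1: r + 0k = 467.587 → ⌈·⌉ = 468
j=2: r + 1k = 1210.809222… → ⌈·⌉ = 1211
j=3: r + 2k = 1954.031444… → ⌈·⌉ = 1955
j=4: r + 3k = 2697.253666… → ⌈·⌉ = 2698
j=5: r + 4k = 3440.475888… → ⌈·⌉ = 3441
j=6: r + 5k = 4183.698111… → ⌈·⌉ = 4184
j=7: r + 6k = 4926.920333… → ⌈·⌉ = 4927
j=8: r + 7k = 5670.142555… → ⌈·⌉ = 5671
j=9: r + 8k = 6413.364777… → ⌈·⌉ = 6414

468, 1211, 1955, 2698, 3441, 4184, 4927, 5671, 6414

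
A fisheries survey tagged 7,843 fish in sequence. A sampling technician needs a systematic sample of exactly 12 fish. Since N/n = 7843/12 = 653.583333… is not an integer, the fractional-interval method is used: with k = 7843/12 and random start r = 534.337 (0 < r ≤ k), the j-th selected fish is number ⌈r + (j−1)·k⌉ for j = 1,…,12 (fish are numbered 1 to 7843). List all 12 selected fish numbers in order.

j=1: r + 0k = 534.337 → ⌈·⌉ = 535
j=2: r + 1k = 1187.920333… → ⌈·⌉ = 1188
j=3: r + 2k = 1841.503666… → ⌈·⌉ = 1842
j=4: r + 3k = 2495.087 → ⌈·⌉ = 2496
j=5: r + 4k = 3148.670333… → ⌈·⌉ = 3149
j=6: r + 5k = 3802.253666… → ⌈·⌉ = 3803
j=7: r + 6k = 4455.837 → ⌈·⌉ = 4456
j=8: r + 7k = 5109.420333… → ⌈·⌉ = 5110
j=9: r + 8k = 5763.003666… → ⌈·⌉ = 5764
j=10: r + 9k = 6416.587 → ⌈·⌉ = 6417
j=11: r + 10k = 7070.170333… → ⌈·⌉ = 7071
j=12: r + 11k = 7723.753666… → ⌈·⌉ = 7724

535, 1188, 1842, 2496, 3149, 3803, 4456, 5110, 5764, 6417, 7071, 7724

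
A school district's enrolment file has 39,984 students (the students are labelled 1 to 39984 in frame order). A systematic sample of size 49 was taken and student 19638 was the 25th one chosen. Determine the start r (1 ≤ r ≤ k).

54

k = 39984/49 = 816
r = 19638 − (25−1)×816 = 19638 − 19584 = 54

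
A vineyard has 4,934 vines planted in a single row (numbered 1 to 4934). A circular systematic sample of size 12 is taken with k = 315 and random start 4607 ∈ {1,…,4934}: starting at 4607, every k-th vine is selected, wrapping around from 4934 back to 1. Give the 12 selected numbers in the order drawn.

Selection 1: 4607
Selection 2: 4607 + 315 = 4922
Selection 3: 4922 + 315 = 5237 → 5237 − 4934 = 303
Selection 4: 303 + 315 = 618
Selection 5: 618 + 315 = 933
Selection 6: 933 + 315 = 1248
Selection 7: 1248 + 315 = 1563
Selection 8: 1563 + 315 = 1878
Selection 9: 1878 + 315 = 2193
Selection 10: 2193 + 315 = 2508
Selection 11: 2508 + 315 = 2823
Selection 12: 2823 + 315 = 3138

4607, 4922, 303, 618, 933, 1248, 1563, 1878, 2193, 2508, 2823, 3138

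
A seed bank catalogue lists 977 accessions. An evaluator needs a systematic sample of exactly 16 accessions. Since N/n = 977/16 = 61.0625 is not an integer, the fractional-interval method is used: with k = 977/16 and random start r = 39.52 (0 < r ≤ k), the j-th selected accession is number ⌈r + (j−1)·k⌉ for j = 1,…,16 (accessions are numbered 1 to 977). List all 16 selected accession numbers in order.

j=1: r + 0k = 39.52 → ⌈·⌉ = 40
j=2: r + 1k = 100.5825 → ⌈·⌉ = 101
j=3: r + 2k = 161.645 → ⌈·⌉ = 162
j=4: r + 3k = 222.7075 → ⌈·⌉ = 223
j=5: r + 4k = 283.77 → ⌈·⌉ = 284
j=6: r + 5k = 344.8325 → ⌈·⌉ = 345
j=7: r + 6k = 405.895 → ⌈·⌉ = 406
j=8: r + 7k = 466.9575 → ⌈·⌉ = 467
j=9: r + 8k = 528.02 → ⌈·⌉ = 529
j=10: r + 9k = 589.0825 → ⌈·⌉ = 590
j=11: r + 10k = 650.145 → ⌈·⌉ = 651
j=12: r + 11k = 711.2075 → ⌈·⌉ = 712
j=13: r + 12k = 772.27 → ⌈·⌉ = 773
j=14: r + 13k = 833.3325 → ⌈·⌉ = 834
j=15: r + 14k = 894.395 → ⌈·⌉ = 895
j=16: r + 15k = 955.4575 → ⌈·⌉ = 956

40, 101, 162, 223, 284, 345, 406, 467, 529, 590, 651, 712, 773, 834, 895, 956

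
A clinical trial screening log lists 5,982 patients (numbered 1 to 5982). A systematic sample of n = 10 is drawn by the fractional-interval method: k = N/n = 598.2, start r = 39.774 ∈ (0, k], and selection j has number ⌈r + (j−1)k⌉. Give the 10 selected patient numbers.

40, 638, 1237, 1835, 2433, 3031, 3629, 4228, 4826, 5424

j=1: r + 0k = 39.774 → ⌈·⌉ = 40
j=2: r + 1k = 637.974 → ⌈·⌉ = 638
j=3: r + 2k = 1236.174 → ⌈·⌉ = 1237
j=4: r + 3k = 1834.374 → ⌈·⌉ = 1835
j=5: r + 4k = 2432.574 → ⌈·⌉ = 2433
j=6: r + 5k = 3030.774 → ⌈·⌉ = 3031
j=7: r + 6k = 3628.974 → ⌈·⌉ = 3629
j=8: r + 7k = 4227.174 → ⌈·⌉ = 4228
j=9: r + 8k = 4825.374 → ⌈·⌉ = 4826
j=10: r + 9k = 5423.574 → ⌈·⌉ = 5424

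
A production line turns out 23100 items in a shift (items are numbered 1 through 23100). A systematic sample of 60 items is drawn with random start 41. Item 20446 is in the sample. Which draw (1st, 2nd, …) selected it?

k = 23100/60 = 385
position = (20446 − 41)/385 + 1 = 20405/385 + 1 = 53 + 1 = 54

54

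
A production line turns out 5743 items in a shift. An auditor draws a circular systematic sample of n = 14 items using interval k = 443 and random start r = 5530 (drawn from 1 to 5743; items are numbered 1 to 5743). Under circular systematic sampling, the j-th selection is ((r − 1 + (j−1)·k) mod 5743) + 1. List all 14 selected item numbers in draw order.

5530, 230, 673, 1116, 1559, 2002, 2445, 2888, 3331, 3774, 4217, 4660, 5103, 5546

Selection 1: 5530
Selection 2: 5530 + 443 = 5973 → 5973 − 5743 = 230
Selection 3: 230 + 443 = 673
Selection 4: 673 + 443 = 1116
Selection 5: 1116 + 443 = 1559
Selection 6: 1559 + 443 = 2002
Selection 7: 2002 + 443 = 2445
Selection 8: 2445 + 443 = 2888
Selection 9: 2888 + 443 = 3331
Selection 10: 3331 + 443 = 3774
Selection 11: 3774 + 443 = 4217
Selection 12: 4217 + 443 = 4660
Selection 13: 4660 + 443 = 5103
Selection 14: 5103 + 443 = 5546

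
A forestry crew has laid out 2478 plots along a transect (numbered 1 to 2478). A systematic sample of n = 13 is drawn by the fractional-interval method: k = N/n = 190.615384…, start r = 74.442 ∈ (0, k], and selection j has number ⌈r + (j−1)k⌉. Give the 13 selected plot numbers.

75, 266, 456, 647, 837, 1028, 1219, 1409, 1600, 1790, 1981, 2172, 2362

j=1: r + 0k = 74.442 → ⌈·⌉ = 75
j=2: r + 1k = 265.057384… → ⌈·⌉ = 266
j=3: r + 2k = 455.672769… → ⌈·⌉ = 456
j=4: r + 3k = 646.288153… → ⌈·⌉ = 647
j=5: r + 4k = 836.903538… → ⌈·⌉ = 837
j=6: r + 5k = 1027.518923… → ⌈·⌉ = 1028
j=7: r + 6k = 1218.134307… → ⌈·⌉ = 1219
j=8: r + 7k = 1408.749692… → ⌈·⌉ = 1409
j=9: r + 8k = 1599.365076… → ⌈·⌉ = 1600
j=10: r + 9k = 1789.980461… → ⌈·⌉ = 1790
j=11: r + 10k = 1980.595846… → ⌈·⌉ = 1981
j=12: r + 11k = 2171.211230… → ⌈·⌉ = 2172
j=13: r + 12k = 2361.826615… → ⌈·⌉ = 2362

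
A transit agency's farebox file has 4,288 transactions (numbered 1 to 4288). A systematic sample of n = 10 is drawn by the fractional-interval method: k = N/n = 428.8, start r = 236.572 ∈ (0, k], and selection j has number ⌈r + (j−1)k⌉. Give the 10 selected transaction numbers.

j=1: r + 0k = 236.572 → ⌈·⌉ = 237
j=2: r + 1k = 665.372 → ⌈·⌉ = 666
j=3: r + 2k = 1094.172 → ⌈·⌉ = 1095
j=4: r + 3k = 1522.972 → ⌈·⌉ = 1523
j=5: r + 4k = 1951.772 → ⌈·⌉ = 1952
j=6: r + 5k = 2380.572 → ⌈·⌉ = 2381
j=7: r + 6k = 2809.372 → ⌈·⌉ = 2810
j=8: r + 7k = 3238.172 → ⌈·⌉ = 3239
j=9: r + 8k = 3666.972 → ⌈·⌉ = 3667
j=10: r + 9k = 4095.772 → ⌈·⌉ = 4096

237, 666, 1095, 1523, 1952, 2381, 2810, 3239, 3667, 4096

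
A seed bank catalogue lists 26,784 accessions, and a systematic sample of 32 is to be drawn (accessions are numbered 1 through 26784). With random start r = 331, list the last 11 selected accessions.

17908, 18745, 19582, 20419, 21256, 22093, 22930, 23767, 24604, 25441, 26278

k = N/n = 26784/32 = 837
22nd selection = 331 + 21×837 = 17908
23rd: 17908 + 837 = 18745
24th: 18745 + 837 = 19582
25th: 19582 + 837 = 20419
26th: 20419 + 837 = 21256
27th: 21256 + 837 = 22093
28th: 22093 + 837 = 22930
29th: 22930 + 837 = 23767
30th: 23767 + 837 = 24604
31st: 24604 + 837 = 25441
32nd: 25441 + 837 = 26278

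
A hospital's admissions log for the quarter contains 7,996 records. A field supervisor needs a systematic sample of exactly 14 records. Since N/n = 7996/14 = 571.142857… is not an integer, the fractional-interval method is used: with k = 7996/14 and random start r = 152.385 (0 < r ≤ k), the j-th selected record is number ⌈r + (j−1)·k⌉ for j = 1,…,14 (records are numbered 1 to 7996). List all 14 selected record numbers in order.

153, 724, 1295, 1866, 2437, 3009, 3580, 4151, 4722, 5293, 5864, 6435, 7007, 7578

j=1: r + 0k = 152.385 → ⌈·⌉ = 153
j=2: r + 1k = 723.527857… → ⌈·⌉ = 724
j=3: r + 2k = 1294.670714… → ⌈·⌉ = 1295
j=4: r + 3k = 1865.813571… → ⌈·⌉ = 1866
j=5: r + 4k = 2436.956428… → ⌈·⌉ = 2437
j=6: r + 5k = 3008.099285… → ⌈·⌉ = 3009
j=7: r + 6k = 3579.242142… → ⌈·⌉ = 3580
j=8: r + 7k = 4150.385 → ⌈·⌉ = 4151
j=9: r + 8k = 4721.527857… → ⌈·⌉ = 4722
j=10: r + 9k = 5292.670714… → ⌈·⌉ = 5293
j=11: r + 10k = 5863.813571… → ⌈·⌉ = 5864
j=12: r + 11k = 6434.956428… → ⌈·⌉ = 6435
j=13: r + 12k = 7006.099285… → ⌈·⌉ = 7007
j=14: r + 13k = 7577.242142… → ⌈·⌉ = 7578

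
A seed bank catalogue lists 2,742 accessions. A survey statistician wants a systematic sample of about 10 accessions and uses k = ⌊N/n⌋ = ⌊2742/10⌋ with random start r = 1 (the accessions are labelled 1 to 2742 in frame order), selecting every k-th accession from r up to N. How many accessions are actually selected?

11

k = ⌊2742/10⌋ = 274
Achieved size = ⌊(2742 − 1)/274⌋ + 1 = ⌊2741/274⌋ + 1 = 10 + 1 = 11
(last selection: 1 + 10×274 = 2741 ≤ 2742; next would be 3015 > 2742)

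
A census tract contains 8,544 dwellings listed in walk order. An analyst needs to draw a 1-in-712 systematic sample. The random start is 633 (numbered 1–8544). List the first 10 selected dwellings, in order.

dwelling 1: 633
dwelling 2: 633 + 712 = 1345
dwelling 3: 1345 + 712 = 2057
dwelling 4: 2057 + 712 = 2769
dwelling 5: 2769 + 712 = 3481
dwelling 6: 3481 + 712 = 4193
dwelling 7: 4193 + 712 = 4905
dwelling 8: 4905 + 712 = 5617
dwelling 9: 5617 + 712 = 6329
dwelling 10: 6329 + 712 = 7041

633, 1345, 2057, 2769, 3481, 4193, 4905, 5617, 6329, 7041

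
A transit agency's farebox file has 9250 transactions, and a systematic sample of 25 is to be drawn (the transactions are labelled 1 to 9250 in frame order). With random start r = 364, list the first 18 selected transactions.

k = N/n = 9250/25 = 370
transaction 1: 364
transaction 2: 364 + 370 = 734
transaction 3: 734 + 370 = 1104
transaction 4: 1104 + 370 = 1474
transaction 5: 1474 + 370 = 1844
transaction 6: 1844 + 370 = 2214
transaction 7: 2214 + 370 = 2584
transaction 8: 2584 + 370 = 2954
transaction 9: 2954 + 370 = 3324
transaction 10: 3324 + 370 = 3694
transaction 11: 3694 + 370 = 4064
transaction 12: 4064 + 370 = 4434
transaction 13: 4434 + 370 = 4804
transaction 14: 4804 + 370 = 5174
transaction 15: 5174 + 370 = 5544
transaction 16: 5544 + 370 = 5914
transaction 17: 5914 + 370 = 6284
transaction 18: 6284 + 370 = 6654

364, 734, 1104, 1474, 1844, 2214, 2584, 2954, 3324, 3694, 4064, 4434, 4804, 5174, 5544, 5914, 6284, 6654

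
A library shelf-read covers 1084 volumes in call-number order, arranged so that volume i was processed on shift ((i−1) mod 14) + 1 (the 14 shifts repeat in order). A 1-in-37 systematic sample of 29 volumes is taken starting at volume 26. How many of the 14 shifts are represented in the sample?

Consecutive selections differ by k = 37, so their shift numbers differ by 37 mod 14 = 9.
gcd(37, 14) = 1, so the sample visits 14/1 = 14 distinct residues mod 14.
Start 26 is shift 12; the shifts hit are 1, 2, 3, 4, 5, 6, 7, 8, 9, 10, 11, 12, 13, 14.

14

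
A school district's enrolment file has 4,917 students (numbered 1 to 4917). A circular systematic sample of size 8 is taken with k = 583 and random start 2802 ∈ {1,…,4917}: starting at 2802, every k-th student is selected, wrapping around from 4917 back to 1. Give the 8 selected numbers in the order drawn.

Selection 1: 2802
Selection 2: 2802 + 583 = 3385
Selection 3: 3385 + 583 = 3968
Selection 4: 3968 + 583 = 4551
Selection 5: 4551 + 583 = 5134 → 5134 − 4917 = 217
Selection 6: 217 + 583 = 800
Selection 7: 800 + 583 = 1383
Selection 8: 1383 + 583 = 1966

2802, 3385, 3968, 4551, 217, 800, 1383, 1966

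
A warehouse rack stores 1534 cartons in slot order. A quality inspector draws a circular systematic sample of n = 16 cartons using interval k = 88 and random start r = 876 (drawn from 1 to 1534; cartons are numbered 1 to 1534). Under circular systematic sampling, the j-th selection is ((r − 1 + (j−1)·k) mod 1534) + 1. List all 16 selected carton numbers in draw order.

Selection 1: 876
Selection 2: 876 + 88 = 964
Selection 3: 964 + 88 = 1052
Selection 4: 1052 + 88 = 1140
Selection 5: 1140 + 88 = 1228
Selection 6: 1228 + 88 = 1316
Selection 7: 1316 + 88 = 1404
Selection 8: 1404 + 88 = 1492
Selection 9: 1492 + 88 = 1580 → 1580 − 1534 = 46
Selection 10: 46 + 88 = 134
Selection 11: 134 + 88 = 222
Selection 12: 222 + 88 = 310
Selection 13: 310 + 88 = 398
Selection 14: 398 + 88 = 486
Selection 15: 486 + 88 = 574
Selection 16: 574 + 88 = 662

876, 964, 1052, 1140, 1228, 1316, 1404, 1492, 46, 134, 222, 310, 398, 486, 574, 662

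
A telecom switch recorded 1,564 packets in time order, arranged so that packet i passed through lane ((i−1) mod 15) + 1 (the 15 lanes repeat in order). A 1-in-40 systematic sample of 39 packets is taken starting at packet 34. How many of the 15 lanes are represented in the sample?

Consecutive selections differ by k = 40, so their lane numbers differ by 40 mod 15 = 10.
gcd(40, 15) = 5, so the sample visits 15/5 = 3 distinct residues mod 15.
Start 34 is lane 4; the lanes hit are 4, 9, 14.

3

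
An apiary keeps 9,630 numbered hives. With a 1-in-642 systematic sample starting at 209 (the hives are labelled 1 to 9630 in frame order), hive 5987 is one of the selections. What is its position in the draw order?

k = 642
position = (5987 − 209)/642 + 1 = 5778/642 + 1 = 9 + 1 = 10

10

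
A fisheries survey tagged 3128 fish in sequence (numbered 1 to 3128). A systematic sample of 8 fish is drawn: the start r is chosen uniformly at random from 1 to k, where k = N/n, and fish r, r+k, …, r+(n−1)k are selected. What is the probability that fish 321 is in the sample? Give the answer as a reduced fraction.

1/391

k = 3128/8 = 391.
Fish 321 is selected iff r ≡ 321 (mod 391); exactly one such r in {1,…,391}.
Inclusion probability = 1/391.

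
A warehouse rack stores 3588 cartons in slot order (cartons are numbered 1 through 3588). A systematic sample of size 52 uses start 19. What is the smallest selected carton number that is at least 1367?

1399

k = 3588/52 = 69
Steps past start: ⌈(1367 − 19)/69⌉ = ⌈1348/69⌉ = 20
Selected carton: 19 + 20×69 = 1399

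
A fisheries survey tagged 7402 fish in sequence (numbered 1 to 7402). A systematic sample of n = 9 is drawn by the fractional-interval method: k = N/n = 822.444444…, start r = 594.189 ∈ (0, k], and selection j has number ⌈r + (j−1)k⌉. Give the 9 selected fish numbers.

j=1: r + 0k = 594.189 → ⌈·⌉ = 595
j=2: r + 1k = 1416.633444… → ⌈·⌉ = 1417
j=3: r + 2k = 2239.077888… → ⌈·⌉ = 2240
j=4: r + 3k = 3061.522333… → ⌈·⌉ = 3062
j=5: r + 4k = 3883.966777… → ⌈·⌉ = 3884
j=6: r + 5k = 4706.411222… → ⌈·⌉ = 4707
j=7: r + 6k = 5528.855666… → ⌈·⌉ = 5529
j=8: r + 7k = 6351.300111… → ⌈·⌉ = 6352
j=9: r + 8k = 7173.744555… → ⌈·⌉ = 7174

595, 1417, 2240, 3062, 3884, 4707, 5529, 6352, 7174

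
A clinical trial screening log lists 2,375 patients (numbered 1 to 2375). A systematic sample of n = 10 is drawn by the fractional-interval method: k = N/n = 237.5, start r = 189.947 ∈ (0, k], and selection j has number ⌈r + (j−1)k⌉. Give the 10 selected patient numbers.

190, 428, 665, 903, 1140, 1378, 1615, 1853, 2090, 2328

j=1: r + 0k = 189.947 → ⌈·⌉ = 190
j=2: r + 1k = 427.447 → ⌈·⌉ = 428
j=3: r + 2k = 664.947 → ⌈·⌉ = 665
j=4: r + 3k = 902.447 → ⌈·⌉ = 903
j=5: r + 4k = 1139.947 → ⌈·⌉ = 1140
j=6: r + 5k = 1377.447 → ⌈·⌉ = 1378
j=7: r + 6k = 1614.947 → ⌈·⌉ = 1615
j=8: r + 7k = 1852.447 → ⌈·⌉ = 1853
j=9: r + 8k = 2089.947 → ⌈·⌉ = 2090
j=10: r + 9k = 2327.447 → ⌈·⌉ = 2328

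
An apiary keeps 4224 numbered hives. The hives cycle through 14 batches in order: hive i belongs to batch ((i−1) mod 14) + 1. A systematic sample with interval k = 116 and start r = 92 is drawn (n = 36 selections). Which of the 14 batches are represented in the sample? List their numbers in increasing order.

Consecutive selections differ by k = 116, so their batch numbers differ by 116 mod 14 = 4.
gcd(116, 14) = 2, so the sample visits 14/2 = 7 distinct residues mod 14.
Start 92 is batch 8; the batches hit are 2, 4, 6, 8, 10, 12, 14.

2, 4, 6, 8, 10, 12, 14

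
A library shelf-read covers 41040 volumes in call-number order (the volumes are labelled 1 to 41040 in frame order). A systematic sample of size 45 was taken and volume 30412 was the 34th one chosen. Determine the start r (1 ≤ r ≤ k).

k = 41040/45 = 912
r = 30412 − (34−1)×912 = 30412 − 30096 = 316

316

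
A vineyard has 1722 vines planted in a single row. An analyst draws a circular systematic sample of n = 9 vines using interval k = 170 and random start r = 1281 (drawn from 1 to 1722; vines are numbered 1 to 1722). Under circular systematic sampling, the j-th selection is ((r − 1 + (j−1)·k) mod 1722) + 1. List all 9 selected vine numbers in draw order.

Selection 1: 1281
Selection 2: 1281 + 170 = 1451
Selection 3: 1451 + 170 = 1621
Selection 4: 1621 + 170 = 1791 → 1791 − 1722 = 69
Selection 5: 69 + 170 = 239
Selection 6: 239 + 170 = 409
Selection 7: 409 + 170 = 579
Selection 8: 579 + 170 = 749
Selection 9: 749 + 170 = 919

1281, 1451, 1621, 69, 239, 409, 579, 749, 919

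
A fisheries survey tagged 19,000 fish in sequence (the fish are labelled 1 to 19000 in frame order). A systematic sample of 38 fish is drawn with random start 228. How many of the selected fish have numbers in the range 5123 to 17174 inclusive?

k = 19000/38 = 500
First selection ≥ 5123: 228 + ⌈(5123−228)/500⌉·500 = 228 + 10×500 = 5228
Last selection ≤ 17174: 228 + ⌊(17174−228)/500⌋·500 = 228 + 33×500 = 16728
Count = 33 − 10 + 1 = 24

24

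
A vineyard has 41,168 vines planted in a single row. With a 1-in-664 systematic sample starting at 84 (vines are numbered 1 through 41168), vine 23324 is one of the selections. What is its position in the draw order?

k = 664
position = (23324 − 84)/664 + 1 = 23240/664 + 1 = 35 + 1 = 36

36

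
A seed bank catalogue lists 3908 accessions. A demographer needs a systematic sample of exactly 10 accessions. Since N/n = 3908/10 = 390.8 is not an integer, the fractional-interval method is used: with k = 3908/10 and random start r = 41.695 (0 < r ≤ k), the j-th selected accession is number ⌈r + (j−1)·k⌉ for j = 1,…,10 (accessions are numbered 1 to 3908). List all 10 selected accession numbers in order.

j=1: r + 0k = 41.695 → ⌈·⌉ = 42
j=2: r + 1k = 432.495 → ⌈·⌉ = 433
j=3: r + 2k = 823.295 → ⌈·⌉ = 824
j=4: r + 3k = 1214.095 → ⌈·⌉ = 1215
j=5: r + 4k = 1604.895 → ⌈·⌉ = 1605
j=6: r + 5k = 1995.695 → ⌈·⌉ = 1996
j=7: r + 6k = 2386.495 → ⌈·⌉ = 2387
j=8: r + 7k = 2777.295 → ⌈·⌉ = 2778
j=9: r + 8k = 3168.095 → ⌈·⌉ = 3169
j=10: r + 9k = 3558.895 → ⌈·⌉ = 3559

42, 433, 824, 1215, 1605, 1996, 2387, 2778, 3169, 3559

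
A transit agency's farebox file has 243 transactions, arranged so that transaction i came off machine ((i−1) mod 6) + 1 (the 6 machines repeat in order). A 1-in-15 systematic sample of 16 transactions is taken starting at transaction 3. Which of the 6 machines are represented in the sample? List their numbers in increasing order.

3, 6

Consecutive selections differ by k = 15, so their machine numbers differ by 15 mod 6 = 3.
gcd(15, 6) = 3, so the sample visits 6/3 = 2 distinct residues mod 6.
Start 3 is machine 3; the machines hit are 3, 6.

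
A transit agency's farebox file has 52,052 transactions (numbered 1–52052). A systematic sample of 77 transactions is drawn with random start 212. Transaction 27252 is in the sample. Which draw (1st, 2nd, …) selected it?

k = 52052/77 = 676
position = (27252 − 212)/676 + 1 = 27040/676 + 1 = 40 + 1 = 41

41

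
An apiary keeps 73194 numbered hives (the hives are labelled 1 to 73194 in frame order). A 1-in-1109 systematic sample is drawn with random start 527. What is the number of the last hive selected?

72612

k = 1109
66th selection = r + (66−1)·k = 527 + 65×1109 = 527 + 72085 = 72612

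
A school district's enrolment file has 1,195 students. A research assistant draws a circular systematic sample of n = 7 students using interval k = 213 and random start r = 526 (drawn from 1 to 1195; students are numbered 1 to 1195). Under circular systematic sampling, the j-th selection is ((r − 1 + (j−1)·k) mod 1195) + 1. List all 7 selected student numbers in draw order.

Selection 1: 526
Selection 2: 526 + 213 = 739
Selection 3: 739 + 213 = 952
Selection 4: 952 + 213 = 1165
Selection 5: 1165 + 213 = 1378 → 1378 − 1195 = 183
Selection 6: 183 + 213 = 396
Selection 7: 396 + 213 = 609

526, 739, 952, 1165, 183, 396, 609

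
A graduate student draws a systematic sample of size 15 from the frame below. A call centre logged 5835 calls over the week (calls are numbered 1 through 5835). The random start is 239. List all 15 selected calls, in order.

k = N/n = 5835/15 = 389
call 1: 239
call 2: 239 + 389 = 628
call 3: 628 + 389 = 1017
call 4: 1017 + 389 = 1406
call 5: 1406 + 389 = 1795
call 6: 1795 + 389 = 2184
call 7: 2184 + 389 = 2573
call 8: 2573 + 389 = 2962
call 9: 2962 + 389 = 3351
call 10: 3351 + 389 = 3740
call 11: 3740 + 389 = 4129
call 12: 4129 + 389 = 4518
call 13: 4518 + 389 = 4907
call 14: 4907 + 389 = 5296
call 15: 5296 + 389 = 5685

239, 628, 1017, 1406, 1795, 2184, 2573, 2962, 3351, 3740, 4129, 4518, 4907, 5296, 5685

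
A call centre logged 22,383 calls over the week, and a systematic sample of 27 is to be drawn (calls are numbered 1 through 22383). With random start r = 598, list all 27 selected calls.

k = N/n = 22383/27 = 829
call 1: 598
call 2: 598 + 829 = 1427
call 3: 1427 + 829 = 2256
call 4: 2256 + 829 = 3085
call 5: 3085 + 829 = 3914
call 6: 3914 + 829 = 4743
call 7: 4743 + 829 = 5572
call 8: 5572 + 829 = 6401
call 9: 6401 + 829 = 7230
call 10: 7230 + 829 = 8059
call 11: 8059 + 829 = 8888
call 12: 8888 + 829 = 9717
call 13: 9717 + 829 = 10546
call 14: 10546 + 829 = 11375
call 15: 11375 + 829 = 12204
call 16: 12204 + 829 = 13033
call 17: 13033 + 829 = 13862
call 18: 13862 + 829 = 14691
call 19: 14691 + 829 = 15520
call 20: 15520 + 829 = 16349
call 21: 16349 + 829 = 17178
call 22: 17178 + 829 = 18007
call 23: 18007 + 829 = 18836
call 24: 18836 + 829 = 19665
call 25: 19665 + 829 = 20494
call 26: 20494 + 829 = 21323
call 27: 21323 + 829 = 22152

598, 1427, 2256, 3085, 3914, 4743, 5572, 6401, 7230, 8059, 8888, 9717, 10546, 11375, 12204, 13033, 13862, 14691, 15520, 16349, 17178, 18007, 18836, 19665, 20494, 21323, 22152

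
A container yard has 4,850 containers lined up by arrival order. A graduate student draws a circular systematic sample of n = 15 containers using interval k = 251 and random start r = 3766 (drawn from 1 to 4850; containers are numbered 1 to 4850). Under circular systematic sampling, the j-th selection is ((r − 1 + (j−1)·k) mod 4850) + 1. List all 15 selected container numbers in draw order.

Selection 1: 3766
Selection 2: 3766 + 251 = 4017
Selection 3: 4017 + 251 = 4268
Selection 4: 4268 + 251 = 4519
Selection 5: 4519 + 251 = 4770
Selection 6: 4770 + 251 = 5021 → 5021 − 4850 = 171
Selection 7: 171 + 251 = 422
Selection 8: 422 + 251 = 673
Selection 9: 673 + 251 = 924
Selection 10: 924 + 251 = 1175
Selection 11: 1175 + 251 = 1426
Selection 12: 1426 + 251 = 1677
Selection 13: 1677 + 251 = 1928
Selection 14: 1928 + 251 = 2179
Selection 15: 2179 + 251 = 2430

3766, 4017, 4268, 4519, 4770, 171, 422, 673, 924, 1175, 1426, 1677, 1928, 2179, 2430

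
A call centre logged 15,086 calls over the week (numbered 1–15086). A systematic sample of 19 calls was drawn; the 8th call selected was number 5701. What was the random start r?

143

k = 15086/19 = 794
r = 5701 − (8−1)×794 = 5701 − 5558 = 143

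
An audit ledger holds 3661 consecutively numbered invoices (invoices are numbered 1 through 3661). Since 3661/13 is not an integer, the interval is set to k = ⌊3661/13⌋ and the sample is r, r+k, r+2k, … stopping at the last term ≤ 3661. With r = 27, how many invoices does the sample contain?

k = ⌊3661/13⌋ = 281
Achieved size = ⌊(3661 − 27)/281⌋ + 1 = ⌊3634/281⌋ + 1 = 12 + 1 = 13
(last selection: 27 + 12×281 = 3399 ≤ 3661; next would be 3680 > 3661)

13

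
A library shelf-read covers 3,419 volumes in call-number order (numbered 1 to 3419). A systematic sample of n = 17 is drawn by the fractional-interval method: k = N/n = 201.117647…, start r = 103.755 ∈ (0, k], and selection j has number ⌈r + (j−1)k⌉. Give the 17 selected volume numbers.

j=1: r + 0k = 103.755 → ⌈·⌉ = 104
j=2: r + 1k = 304.872647… → ⌈·⌉ = 305
j=3: r + 2k = 505.990294… → ⌈·⌉ = 506
j=4: r + 3k = 707.107941… → ⌈·⌉ = 708
j=5: r + 4k = 908.225588… → ⌈·⌉ = 909
j=6: r + 5k = 1109.343235… → ⌈·⌉ = 1110
j=7: r + 6k = 1310.460882… → ⌈·⌉ = 1311
j=8: r + 7k = 1511.578529… → ⌈·⌉ = 1512
j=9: r + 8k = 1712.696176… → ⌈·⌉ = 1713
j=10: r + 9k = 1913.813823… → ⌈·⌉ = 1914
j=11: r + 10k = 2114.931470… → ⌈·⌉ = 2115
j=12: r + 11k = 2316.049117… → ⌈·⌉ = 2317
j=13: r + 12k = 2517.166764… → ⌈·⌉ = 2518
j=14: r + 13k = 2718.284411… → ⌈·⌉ = 2719
j=15: r + 14k = 2919.402058… → ⌈·⌉ = 2920
j=16: r + 15k = 3120.519705… → ⌈·⌉ = 3121
j=17: r + 16k = 3321.637352… → ⌈·⌉ = 3322

104, 305, 506, 708, 909, 1110, 1311, 1512, 1713, 1914, 2115, 2317, 2518, 2719, 2920, 3121, 3322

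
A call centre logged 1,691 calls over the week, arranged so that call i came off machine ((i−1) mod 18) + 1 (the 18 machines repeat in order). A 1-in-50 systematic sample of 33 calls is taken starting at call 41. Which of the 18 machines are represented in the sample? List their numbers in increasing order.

1, 3, 5, 7, 9, 11, 13, 15, 17

Consecutive selections differ by k = 50, so their machine numbers differ by 50 mod 18 = 14.
gcd(50, 18) = 2, so the sample visits 18/2 = 9 distinct residues mod 18.
Start 41 is machine 5; the machines hit are 1, 3, 5, 7, 9, 11, 13, 15, 17.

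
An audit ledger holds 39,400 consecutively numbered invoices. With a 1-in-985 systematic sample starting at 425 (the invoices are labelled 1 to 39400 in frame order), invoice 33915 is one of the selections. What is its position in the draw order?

35

k = 985
position = (33915 − 425)/985 + 1 = 33490/985 + 1 = 34 + 1 = 35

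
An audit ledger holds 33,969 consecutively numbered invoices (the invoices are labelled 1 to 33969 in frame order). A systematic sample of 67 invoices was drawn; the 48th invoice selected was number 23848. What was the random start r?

19

k = 33969/67 = 507
r = 23848 − (48−1)×507 = 23848 − 23829 = 19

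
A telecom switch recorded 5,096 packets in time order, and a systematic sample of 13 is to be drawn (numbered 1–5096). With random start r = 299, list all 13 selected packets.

299, 691, 1083, 1475, 1867, 2259, 2651, 3043, 3435, 3827, 4219, 4611, 5003

k = N/n = 5096/13 = 392
packet 1: 299
packet 2: 299 + 392 = 691
packet 3: 691 + 392 = 1083
packet 4: 1083 + 392 = 1475
packet 5: 1475 + 392 = 1867
packet 6: 1867 + 392 = 2259
packet 7: 2259 + 392 = 2651
packet 8: 2651 + 392 = 3043
packet 9: 3043 + 392 = 3435
packet 10: 3435 + 392 = 3827
packet 11: 3827 + 392 = 4219
packet 12: 4219 + 392 = 4611
packet 13: 4611 + 392 = 5003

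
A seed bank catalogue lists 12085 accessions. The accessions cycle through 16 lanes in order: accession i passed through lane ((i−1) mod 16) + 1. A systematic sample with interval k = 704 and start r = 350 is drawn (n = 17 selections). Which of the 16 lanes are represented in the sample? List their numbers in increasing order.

Consecutive selections differ by k = 704, so their lane numbers differ by 704 mod 16 = 0.
gcd(704, 16) = 16, so the sample visits 16/16 = 1 distinct residues mod 16.
Start 350 is lane 14; the lanes hit are 14.

14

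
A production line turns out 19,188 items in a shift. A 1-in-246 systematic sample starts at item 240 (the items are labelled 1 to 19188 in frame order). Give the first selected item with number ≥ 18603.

k = 246
Steps past start: ⌈(18603 − 240)/246⌉ = ⌈18363/246⌉ = 75
Selected item: 240 + 75×246 = 18690

18690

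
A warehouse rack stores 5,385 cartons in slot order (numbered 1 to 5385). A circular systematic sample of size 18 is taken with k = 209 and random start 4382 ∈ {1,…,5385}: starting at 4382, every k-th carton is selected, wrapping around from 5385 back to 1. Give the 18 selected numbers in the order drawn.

4382, 4591, 4800, 5009, 5218, 42, 251, 460, 669, 878, 1087, 1296, 1505, 1714, 1923, 2132, 2341, 2550

Selection 1: 4382
Selection 2: 4382 + 209 = 4591
Selection 3: 4591 + 209 = 4800
Selection 4: 4800 + 209 = 5009
Selection 5: 5009 + 209 = 5218
Selection 6: 5218 + 209 = 5427 → 5427 − 5385 = 42
Selection 7: 42 + 209 = 251
Selection 8: 251 + 209 = 460
Selection 9: 460 + 209 = 669
Selection 10: 669 + 209 = 878
Selection 11: 878 + 209 = 1087
Selection 12: 1087 + 209 = 1296
Selection 13: 1296 + 209 = 1505
Selection 14: 1505 + 209 = 1714
Selection 15: 1714 + 209 = 1923
Selection 16: 1923 + 209 = 2132
Selection 17: 2132 + 209 = 2341
Selection 18: 2341 + 209 = 2550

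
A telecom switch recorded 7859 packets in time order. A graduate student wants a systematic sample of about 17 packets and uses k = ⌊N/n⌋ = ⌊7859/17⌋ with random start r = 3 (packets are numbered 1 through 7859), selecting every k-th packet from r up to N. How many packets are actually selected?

18

k = ⌊7859/17⌋ = 462
Achieved size = ⌊(7859 − 3)/462⌋ + 1 = ⌊7856/462⌋ + 1 = 17 + 1 = 18
(last selection: 3 + 17×462 = 7857 ≤ 7859; next would be 8319 > 7859)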